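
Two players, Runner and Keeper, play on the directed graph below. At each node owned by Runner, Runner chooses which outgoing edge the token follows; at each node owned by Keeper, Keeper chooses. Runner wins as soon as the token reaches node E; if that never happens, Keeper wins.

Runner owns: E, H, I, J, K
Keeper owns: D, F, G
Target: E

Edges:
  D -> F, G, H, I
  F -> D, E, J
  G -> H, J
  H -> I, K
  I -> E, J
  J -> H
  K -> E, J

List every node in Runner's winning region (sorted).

A0 = {E}
A1: add {I, K} — I (Runner) has I→E; K (Runner) has K→E.
A2: add {H} — H (Runner) has H→I.
A3: add {J} — J (Runner) has J→H.
A4: add {G} — G (Keeper): all of {H, J} already in.
A5 = A4; e.g. D (Keeper) can still go to F. Fixed point.
Runner's winning region = {E, G, H, I, J, K}.

E, G, H, I, J, K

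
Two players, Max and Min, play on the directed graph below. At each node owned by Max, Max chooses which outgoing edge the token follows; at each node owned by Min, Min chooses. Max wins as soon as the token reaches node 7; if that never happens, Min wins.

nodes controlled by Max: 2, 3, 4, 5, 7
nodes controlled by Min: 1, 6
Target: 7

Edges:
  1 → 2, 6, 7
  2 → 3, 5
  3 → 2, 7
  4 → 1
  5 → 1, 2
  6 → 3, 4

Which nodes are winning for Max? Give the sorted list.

2, 3, 5, 7

A0 = {7}
A1: add {3} — 3 (Max) has 3→7.
A2: add {2} — 2 (Max) has 2→3.
A3: add {5} — 5 (Max) has 5→2.
A4 = A3; e.g. 1 (Min) can still go to 6. Fixed point.
Max's winning region = {2, 3, 5, 7}.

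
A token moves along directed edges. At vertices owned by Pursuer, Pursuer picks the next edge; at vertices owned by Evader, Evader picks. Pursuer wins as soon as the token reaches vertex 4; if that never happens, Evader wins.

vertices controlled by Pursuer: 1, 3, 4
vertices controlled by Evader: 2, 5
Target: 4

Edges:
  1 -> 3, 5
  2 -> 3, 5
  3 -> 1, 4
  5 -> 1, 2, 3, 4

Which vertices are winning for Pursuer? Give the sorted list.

1, 3, 4

A0 = {4}
A1: add {3} — 3 (Pursuer) has 3→4.
A2: add {1} — 1 (Pursuer) has 1→3.
A3 = A2; e.g. 2 (Evader) can still go to 5. Fixed point.
Pursuer's winning region = {1, 3, 4}.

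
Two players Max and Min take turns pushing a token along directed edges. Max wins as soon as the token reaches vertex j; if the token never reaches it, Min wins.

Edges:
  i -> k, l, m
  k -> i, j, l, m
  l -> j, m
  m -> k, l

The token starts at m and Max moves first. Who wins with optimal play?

Min

Track states (vertex, player-to-move).
A0 = {(j,Max), (j,Min)}
A1: add {(k,Max), (l,Max)}.
A2: add {(m,Min)}.
A3: add {(i,Max)}.
A4 = A3; e.g. (i,Min) stays out. (m,Max) never enters ⇒ Min avoids the target.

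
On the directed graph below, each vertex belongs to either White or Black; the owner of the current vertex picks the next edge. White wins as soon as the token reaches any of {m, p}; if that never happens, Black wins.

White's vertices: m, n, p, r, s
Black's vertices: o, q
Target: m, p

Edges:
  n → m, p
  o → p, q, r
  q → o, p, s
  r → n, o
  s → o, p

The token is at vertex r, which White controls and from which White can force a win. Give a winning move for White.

A0 = {m, p}
A1: add {n, s} — n (White) has n→m; s (White) has s→p.
A2: add {r} — r (White) has r→n.
A3 = A2; e.g. o (Black) can still go to q. Fixed point.
From r, successor n is in the attractor (rank 1); the other successor o is not.

n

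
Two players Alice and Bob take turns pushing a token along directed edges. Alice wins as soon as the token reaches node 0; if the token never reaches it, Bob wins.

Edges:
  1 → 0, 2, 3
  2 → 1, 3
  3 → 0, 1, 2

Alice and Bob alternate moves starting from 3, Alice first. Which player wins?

Alice

Track states (vertex, player-to-move).
A0 = {(0,Alice), (0,Bob)}
A1: add {(1,Alice), (3,Alice)}.
(3,Alice) ∈ A1 ⇒ Alice forces the target.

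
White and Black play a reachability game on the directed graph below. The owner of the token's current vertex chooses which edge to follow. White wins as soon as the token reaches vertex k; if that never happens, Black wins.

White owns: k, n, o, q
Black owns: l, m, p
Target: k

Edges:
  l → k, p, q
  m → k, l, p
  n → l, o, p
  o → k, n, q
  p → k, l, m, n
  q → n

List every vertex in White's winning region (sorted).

k, n, o, q

A0 = {k}
A1: add {o} — o (White) has o→k.
A2: add {n} — n (White) has n→o.
A3: add {q} — q (White) has q→n.
A4 = A3; e.g. l (Black) can still go to p. Fixed point.
White's winning region = {k, n, o, q}.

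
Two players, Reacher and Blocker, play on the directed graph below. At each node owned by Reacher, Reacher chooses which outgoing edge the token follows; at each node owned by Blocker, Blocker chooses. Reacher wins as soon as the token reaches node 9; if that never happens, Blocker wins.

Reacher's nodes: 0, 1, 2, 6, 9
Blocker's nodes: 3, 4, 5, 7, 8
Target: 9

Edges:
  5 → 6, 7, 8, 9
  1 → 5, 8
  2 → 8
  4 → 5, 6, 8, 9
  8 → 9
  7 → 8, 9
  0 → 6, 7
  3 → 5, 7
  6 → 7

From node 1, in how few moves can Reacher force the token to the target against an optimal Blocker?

A0 = {9}
A1: add {8} — 8 (Blocker): all of {9} already in.
A2: add {1, 2, 7} — 1 (Reacher) has 1→8; 2 (Reacher) has 2→8; 7 (Blocker): all of {8, 9} already in.
1 enters the attractor at level 2, so Reacher can force the target in 2 moves from there.

2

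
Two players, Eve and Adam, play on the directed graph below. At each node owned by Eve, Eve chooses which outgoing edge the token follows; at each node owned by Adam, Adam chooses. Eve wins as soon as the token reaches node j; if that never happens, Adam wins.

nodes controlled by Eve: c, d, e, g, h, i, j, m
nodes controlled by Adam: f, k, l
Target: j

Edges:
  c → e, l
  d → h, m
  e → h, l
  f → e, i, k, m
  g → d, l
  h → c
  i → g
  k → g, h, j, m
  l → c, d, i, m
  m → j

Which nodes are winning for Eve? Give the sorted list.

d, g, i, j, m

A0 = {j}
A1: add {m} — m (Eve) has m→j.
A2: add {d} — d (Eve) has d→m.
A3: add {g} — g (Eve) has g→d.
A4: add {i} — i (Eve) has i→g.
A5 = A4; e.g. c (Eve) has no edge into A4. Fixed point.
Eve's winning region = {d, g, i, j, m}.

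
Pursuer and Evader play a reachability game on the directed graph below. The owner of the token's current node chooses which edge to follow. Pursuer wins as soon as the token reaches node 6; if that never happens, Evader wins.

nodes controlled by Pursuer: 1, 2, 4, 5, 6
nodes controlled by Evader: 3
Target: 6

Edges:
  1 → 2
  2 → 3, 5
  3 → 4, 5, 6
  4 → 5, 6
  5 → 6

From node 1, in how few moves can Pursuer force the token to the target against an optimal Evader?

3

A0 = {6}
A1: add {4, 5} — 4 (Pursuer) has 4→6; 5 (Pursuer) has 5→6.
A2: add {2, 3} — 2 (Pursuer) has 2→5; 3 (Evader): all of {4, 5, 6} already in.
A3: add {1} — 1 (Pursuer) has 1→2.
A3 = all vertices. Fixed point.
1 enters the attractor at level 3, so Pursuer can force the target in 3 moves from there.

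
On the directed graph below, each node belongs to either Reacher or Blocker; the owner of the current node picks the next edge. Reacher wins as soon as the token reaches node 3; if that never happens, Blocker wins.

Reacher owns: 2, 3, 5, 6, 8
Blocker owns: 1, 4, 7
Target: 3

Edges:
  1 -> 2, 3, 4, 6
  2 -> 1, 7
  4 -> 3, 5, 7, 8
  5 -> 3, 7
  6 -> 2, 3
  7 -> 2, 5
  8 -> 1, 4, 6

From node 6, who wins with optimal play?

A0 = {3}
A1: add {5, 6} — 5 (Reacher) has 5→3; 6 (Reacher) has 6→3.
6 ∈ A1, so Reacher can force the target.

Reacher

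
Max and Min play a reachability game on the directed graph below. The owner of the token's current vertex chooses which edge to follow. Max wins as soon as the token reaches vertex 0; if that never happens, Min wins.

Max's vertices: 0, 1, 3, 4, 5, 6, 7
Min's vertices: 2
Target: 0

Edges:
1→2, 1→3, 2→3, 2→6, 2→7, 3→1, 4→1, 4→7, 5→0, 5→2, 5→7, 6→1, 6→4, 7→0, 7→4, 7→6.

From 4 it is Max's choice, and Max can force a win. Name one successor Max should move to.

A0 = {0}
A1: add {5, 7} — 5 (Max) has 5→0; 7 (Max) has 7→0.
A2: add {4} — 4 (Max) has 4→7.
A3: add {6} — 6 (Max) has 6→4.
A4 = A3; e.g. 1 (Max) has no edge into A3. Fixed point.
From 4, successor 7 is in the attractor (rank 1); the other successor 1 is not.

7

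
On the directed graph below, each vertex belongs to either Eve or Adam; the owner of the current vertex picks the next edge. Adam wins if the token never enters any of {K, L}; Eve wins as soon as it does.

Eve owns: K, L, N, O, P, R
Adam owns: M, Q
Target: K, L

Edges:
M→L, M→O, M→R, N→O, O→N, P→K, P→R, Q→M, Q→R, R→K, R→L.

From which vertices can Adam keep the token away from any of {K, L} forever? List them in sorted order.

A0 = {K, L}
A1: add {P, R} — P (Eve) has P→K; R (Eve) has R→K.
A2 = A1; e.g. M (Adam) can still go to O. Fixed point.
Eve's attractor = {K, L, P, R}; Adam avoids the target exactly from the complement.

M, N, O, Q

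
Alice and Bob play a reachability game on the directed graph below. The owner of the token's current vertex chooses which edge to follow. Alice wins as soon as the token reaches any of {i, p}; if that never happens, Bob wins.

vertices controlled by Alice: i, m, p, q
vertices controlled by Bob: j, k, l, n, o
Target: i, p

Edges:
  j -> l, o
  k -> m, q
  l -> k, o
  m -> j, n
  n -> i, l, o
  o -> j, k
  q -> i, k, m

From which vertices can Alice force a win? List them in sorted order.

A0 = {i, p}
A1: add {q} — q (Alice) has q→i.
A2 = A1; e.g. j (Bob) can still go to l. Fixed point.
Alice's winning region = {i, p, q}.

i, p, q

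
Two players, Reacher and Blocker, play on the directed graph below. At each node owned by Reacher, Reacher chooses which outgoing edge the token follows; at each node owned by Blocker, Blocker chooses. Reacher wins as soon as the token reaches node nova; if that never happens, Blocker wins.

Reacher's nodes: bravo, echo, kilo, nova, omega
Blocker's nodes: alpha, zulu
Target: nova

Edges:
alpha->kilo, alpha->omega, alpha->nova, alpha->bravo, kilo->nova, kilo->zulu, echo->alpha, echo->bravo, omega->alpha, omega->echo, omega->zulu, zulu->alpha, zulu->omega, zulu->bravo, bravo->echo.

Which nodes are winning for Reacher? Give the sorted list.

A0 = {nova}
A1: add {kilo} — kilo (Reacher) has kilo→nova.
A2 = A1; e.g. alpha (Blocker) can still go to omega. Fixed point.
Reacher's winning region = {kilo, nova}.

kilo, nova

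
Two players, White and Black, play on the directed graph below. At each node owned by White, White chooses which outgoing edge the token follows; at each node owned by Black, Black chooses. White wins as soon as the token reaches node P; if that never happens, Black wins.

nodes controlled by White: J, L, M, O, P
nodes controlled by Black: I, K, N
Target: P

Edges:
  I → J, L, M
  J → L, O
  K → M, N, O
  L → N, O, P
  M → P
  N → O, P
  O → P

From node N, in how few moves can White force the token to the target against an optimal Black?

A0 = {P}
A1: add {L, M, O} — L (White) has L→P; M (White) has M→P; O (White) has O→P.
A2: add {J, N} — J (White) has J→L; N (Black): all of {O, P} already in.
N enters the attractor at level 2, so White can force the target in 2 moves from there.

2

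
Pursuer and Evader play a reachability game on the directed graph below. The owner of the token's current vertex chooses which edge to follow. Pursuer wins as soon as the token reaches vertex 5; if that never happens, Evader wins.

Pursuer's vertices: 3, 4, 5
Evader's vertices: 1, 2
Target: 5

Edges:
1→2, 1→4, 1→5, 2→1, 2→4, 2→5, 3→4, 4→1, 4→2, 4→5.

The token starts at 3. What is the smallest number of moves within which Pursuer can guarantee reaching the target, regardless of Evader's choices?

A0 = {5}
A1: add {4} — 4 (Pursuer) has 4→5.
A2: add {3} — 3 (Pursuer) has 3→4.
A3 = A2; e.g. 1 (Evader) can still go to 2. Fixed point.
3 enters the attractor at level 2, so Pursuer can force the target in 2 moves from there.

2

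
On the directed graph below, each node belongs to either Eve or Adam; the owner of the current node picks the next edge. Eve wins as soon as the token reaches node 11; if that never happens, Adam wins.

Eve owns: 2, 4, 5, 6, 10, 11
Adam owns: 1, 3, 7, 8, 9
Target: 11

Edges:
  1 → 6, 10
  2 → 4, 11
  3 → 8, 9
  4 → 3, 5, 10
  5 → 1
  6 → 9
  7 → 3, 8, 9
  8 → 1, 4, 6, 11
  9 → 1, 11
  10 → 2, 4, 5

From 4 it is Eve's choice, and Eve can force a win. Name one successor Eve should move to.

10

A0 = {11}
A1: add {2} — 2 (Eve) has 2→11.
A2: add {10} — 10 (Eve) has 10→2.
A3: add {4} — 4 (Eve) has 4→10.
A4 = A3; e.g. 1 (Adam) can still go to 6. Fixed point.
From 4, successor 10 is in the attractor (rank 2); the other successors 3, 5 are not.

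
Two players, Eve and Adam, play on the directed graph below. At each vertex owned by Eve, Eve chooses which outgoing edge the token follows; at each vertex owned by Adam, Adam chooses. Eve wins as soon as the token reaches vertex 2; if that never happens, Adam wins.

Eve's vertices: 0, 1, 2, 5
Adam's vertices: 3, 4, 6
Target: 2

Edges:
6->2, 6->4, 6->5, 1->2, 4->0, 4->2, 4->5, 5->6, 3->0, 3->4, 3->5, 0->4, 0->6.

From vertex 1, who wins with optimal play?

Eve

A0 = {2}
A1: add {1} — 1 (Eve) has 1→2.
A2 = A1; e.g. 0 (Eve) has no edge into A1. Fixed point.
1 ∈ A1, so Eve can force the target.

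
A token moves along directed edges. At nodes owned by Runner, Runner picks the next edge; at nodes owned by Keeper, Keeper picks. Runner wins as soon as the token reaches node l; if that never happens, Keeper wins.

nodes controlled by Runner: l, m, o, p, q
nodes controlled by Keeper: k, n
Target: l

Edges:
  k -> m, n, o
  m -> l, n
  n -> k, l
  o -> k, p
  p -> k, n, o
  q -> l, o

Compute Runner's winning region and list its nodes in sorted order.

A0 = {l}
A1: add {m, q} — m (Runner) has m→l; q (Runner) has q→l.
A2 = A1; e.g. k (Keeper) can still go to n. Fixed point.
Runner's winning region = {l, m, q}.

l, m, q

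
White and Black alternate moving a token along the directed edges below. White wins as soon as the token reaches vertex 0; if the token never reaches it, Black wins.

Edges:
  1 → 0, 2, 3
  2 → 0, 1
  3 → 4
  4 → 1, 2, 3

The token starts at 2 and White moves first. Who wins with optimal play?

White

Track states (vertex, player-to-move).
A0 = {(0,White), (0,Black)}
A1: add {(1,White), (2,White)}.
(2,White) ∈ A1 ⇒ White forces the target.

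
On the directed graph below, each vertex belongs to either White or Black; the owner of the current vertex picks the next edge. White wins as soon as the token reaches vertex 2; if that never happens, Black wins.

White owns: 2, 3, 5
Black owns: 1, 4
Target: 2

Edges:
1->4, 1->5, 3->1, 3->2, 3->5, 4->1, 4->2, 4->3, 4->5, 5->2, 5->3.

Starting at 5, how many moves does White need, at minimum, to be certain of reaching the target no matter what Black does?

1

A0 = {2}
A1: add {3, 5} — 3 (White) has 3→2; 5 (White) has 5→2.
A2 = A1; e.g. 1 (Black) can still go to 4. Fixed point.
5 enters the attractor at level 1, so White can force the target in 1 move from there.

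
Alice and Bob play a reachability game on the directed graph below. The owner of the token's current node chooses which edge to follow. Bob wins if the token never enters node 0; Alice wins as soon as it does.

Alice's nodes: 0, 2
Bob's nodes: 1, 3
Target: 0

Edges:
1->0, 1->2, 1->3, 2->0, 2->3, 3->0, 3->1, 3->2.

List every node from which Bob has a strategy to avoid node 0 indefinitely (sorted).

A0 = {0}
A1: add {2} — 2 (Alice) has 2→0.
A2 = A1; e.g. 1 (Bob) can still go to 3. Fixed point.
Alice's attractor = {0, 2}; Bob avoids the target exactly from the complement.

1, 3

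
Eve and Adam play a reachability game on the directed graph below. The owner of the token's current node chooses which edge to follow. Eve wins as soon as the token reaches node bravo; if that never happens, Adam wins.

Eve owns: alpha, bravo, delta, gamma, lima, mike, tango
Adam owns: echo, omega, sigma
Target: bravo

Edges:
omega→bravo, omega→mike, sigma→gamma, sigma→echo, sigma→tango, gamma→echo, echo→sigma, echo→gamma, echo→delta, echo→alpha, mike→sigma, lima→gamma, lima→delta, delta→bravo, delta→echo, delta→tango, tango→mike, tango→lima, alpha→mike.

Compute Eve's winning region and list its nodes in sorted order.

A0 = {bravo}
A1: add {delta} — delta (Eve) has delta→bravo.
A2: add {lima} — lima (Eve) has lima→delta.
A3: add {tango} — tango (Eve) has tango→lima.
A4 = A3; e.g. omega (Adam) can still go to mike. Fixed point.
Eve's winning region = {bravo, delta, lima, tango}.

bravo, delta, lima, tango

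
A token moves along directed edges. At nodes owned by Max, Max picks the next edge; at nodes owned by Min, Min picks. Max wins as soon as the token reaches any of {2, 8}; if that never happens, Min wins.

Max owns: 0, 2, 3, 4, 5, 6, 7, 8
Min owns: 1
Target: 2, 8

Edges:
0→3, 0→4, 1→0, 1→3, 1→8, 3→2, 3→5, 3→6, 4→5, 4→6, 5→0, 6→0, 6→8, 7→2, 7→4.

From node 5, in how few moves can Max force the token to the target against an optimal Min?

A0 = {2, 8}
A1: add {3, 6, 7} — 3 (Max) has 3→2; 6 (Max) has 6→8; 7 (Max) has 7→2.
A2: add {0, 4} — 0 (Max) has 0→3; 4 (Max) has 4→6.
A3: add {1, 5} — 1 (Min): all of {0, 3, 8} already in; 5 (Max) has 5→0.
A3 = all vertices. Fixed point.
5 enters the attractor at level 3, so Max can force the target in 3 moves from there.

3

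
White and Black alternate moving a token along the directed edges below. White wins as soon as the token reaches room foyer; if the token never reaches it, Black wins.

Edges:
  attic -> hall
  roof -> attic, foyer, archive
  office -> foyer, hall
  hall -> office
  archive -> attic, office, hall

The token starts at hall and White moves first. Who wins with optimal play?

Black

Track states (vertex, player-to-move).
A0 = {(foyer,White), (foyer,Black)}
A1: add {(roof,White), (office,White)}.
A2: add {(hall,Black)}.
A3: add {(attic,White), (archive,White)}.
A4: add {(roof,Black)}.
A5 = A4; e.g. (attic,Black) stays out. (hall,White) never enters ⇒ Black avoids the target.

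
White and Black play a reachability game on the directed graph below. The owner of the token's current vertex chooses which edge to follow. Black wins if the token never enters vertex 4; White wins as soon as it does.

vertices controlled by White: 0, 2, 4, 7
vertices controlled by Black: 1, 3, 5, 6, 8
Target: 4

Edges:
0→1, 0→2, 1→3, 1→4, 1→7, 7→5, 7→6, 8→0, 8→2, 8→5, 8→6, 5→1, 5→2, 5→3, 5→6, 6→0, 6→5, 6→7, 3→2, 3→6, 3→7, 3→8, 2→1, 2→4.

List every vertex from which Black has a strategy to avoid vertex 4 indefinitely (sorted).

A0 = {4}
A1: add {2} — 2 (White) has 2→4.
A2: add {0} — 0 (White) has 0→2.
A3 = A2; e.g. 1 (Black) can still go to 3. Fixed point.
White's attractor = {0, 2, 4}; Black avoids the target exactly from the complement.

1, 3, 5, 6, 7, 8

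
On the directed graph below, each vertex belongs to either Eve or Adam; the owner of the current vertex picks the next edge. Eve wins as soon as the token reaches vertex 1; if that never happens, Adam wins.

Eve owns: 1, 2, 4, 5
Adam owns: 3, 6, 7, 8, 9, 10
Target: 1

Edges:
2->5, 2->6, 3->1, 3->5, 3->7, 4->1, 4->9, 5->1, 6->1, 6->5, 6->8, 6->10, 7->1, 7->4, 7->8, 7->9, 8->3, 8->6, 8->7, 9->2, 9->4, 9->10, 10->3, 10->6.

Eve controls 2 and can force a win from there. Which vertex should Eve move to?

5

A0 = {1}
A1: add {4, 5} — 4 (Eve) has 4→1; 5 (Eve) has 5→1.
A2: add {2} — 2 (Eve) has 2→5.
A3 = A2; e.g. 3 (Adam) can still go to 7. Fixed point.
From 2, successor 5 is in the attractor (rank 1); the other successor 6 is not.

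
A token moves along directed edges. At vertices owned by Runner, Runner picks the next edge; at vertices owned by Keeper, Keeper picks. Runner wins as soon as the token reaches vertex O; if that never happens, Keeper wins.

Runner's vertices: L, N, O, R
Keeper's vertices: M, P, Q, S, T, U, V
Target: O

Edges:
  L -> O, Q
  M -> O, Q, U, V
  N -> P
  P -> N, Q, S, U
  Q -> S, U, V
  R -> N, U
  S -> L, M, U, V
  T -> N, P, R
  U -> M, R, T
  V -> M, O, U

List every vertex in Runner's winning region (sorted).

A0 = {O}
A1: add {L} — L (Runner) has L→O.
A2 = A1; e.g. M (Keeper) can still go to Q. Fixed point.
Runner's winning region = {L, O}.

L, O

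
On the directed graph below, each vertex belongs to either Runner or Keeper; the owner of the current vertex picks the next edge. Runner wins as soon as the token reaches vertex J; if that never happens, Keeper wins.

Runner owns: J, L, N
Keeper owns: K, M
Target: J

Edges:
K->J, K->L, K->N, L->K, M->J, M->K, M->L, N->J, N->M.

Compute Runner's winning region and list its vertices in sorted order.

A0 = {J}
A1: add {N} — N (Runner) has N→J.
A2 = A1; e.g. K (Keeper) can still go to L. Fixed point.
Runner's winning region = {J, N}.

J, N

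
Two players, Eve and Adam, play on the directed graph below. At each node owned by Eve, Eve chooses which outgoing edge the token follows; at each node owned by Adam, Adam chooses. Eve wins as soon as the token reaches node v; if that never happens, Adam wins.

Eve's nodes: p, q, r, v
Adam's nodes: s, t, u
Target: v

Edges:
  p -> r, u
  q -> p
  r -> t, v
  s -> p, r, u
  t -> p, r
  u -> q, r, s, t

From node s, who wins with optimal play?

A0 = {v}
A1: add {r} — r (Eve) has r→v.
A2: add {p} — p (Eve) has p→r.
A3: add {q, t} — q (Eve) has q→p; t (Adam): all of {p, r} already in.
A4 = A3; e.g. s (Adam) can still go to u. Fixed point.
s never enters the attractor, so Adam can avoid the target forever.

Adam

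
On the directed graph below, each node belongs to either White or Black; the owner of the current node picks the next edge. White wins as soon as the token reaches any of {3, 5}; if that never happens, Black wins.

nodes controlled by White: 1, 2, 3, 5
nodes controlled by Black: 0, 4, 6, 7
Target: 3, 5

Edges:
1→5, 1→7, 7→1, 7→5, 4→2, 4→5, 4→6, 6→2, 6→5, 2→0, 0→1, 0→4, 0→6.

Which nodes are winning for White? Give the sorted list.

1, 3, 5, 7

A0 = {3, 5}
A1: add {1} — 1 (White) has 1→5.
A2: add {7} — 7 (Black): all of {1, 5} already in.
A3 = A2; e.g. 0 (Black) can still go to 4. Fixed point.
White's winning region = {1, 3, 5, 7}.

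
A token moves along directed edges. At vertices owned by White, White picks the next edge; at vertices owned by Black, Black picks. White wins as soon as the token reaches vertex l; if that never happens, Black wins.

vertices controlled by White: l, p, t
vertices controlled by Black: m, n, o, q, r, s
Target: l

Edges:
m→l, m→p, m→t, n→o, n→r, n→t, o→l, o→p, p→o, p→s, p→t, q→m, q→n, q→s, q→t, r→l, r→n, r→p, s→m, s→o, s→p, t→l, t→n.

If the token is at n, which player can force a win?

Black

A0 = {l}
A1: add {t} — t (White) has t→l.
A2: add {p} — p (White) has p→t.
A3: add {m, o} — m (Black): all of {l, p, t} already in; o (Black): all of {l, p} already in.
A4: add {s} — s (Black): all of {m, o, p} already in.
A5 = A4; e.g. n (Black) can still go to r. Fixed point.
n never enters the attractor, so Black can avoid the target forever.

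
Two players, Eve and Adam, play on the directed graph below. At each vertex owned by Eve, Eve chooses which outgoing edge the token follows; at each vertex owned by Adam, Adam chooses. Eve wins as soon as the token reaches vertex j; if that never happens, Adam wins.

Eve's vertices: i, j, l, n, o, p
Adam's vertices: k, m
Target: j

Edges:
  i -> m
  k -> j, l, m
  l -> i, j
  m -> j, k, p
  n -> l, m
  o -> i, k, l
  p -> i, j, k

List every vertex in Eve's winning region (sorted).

j, l, n, o, p

A0 = {j}
A1: add {l, p} — l (Eve) has l→j; p (Eve) has p→j.
A2: add {n, o} — n (Eve) has n→l; o (Eve) has o→l.
A3 = A2; e.g. i (Eve) has no edge into A2. Fixed point.
Eve's winning region = {j, l, n, o, p}.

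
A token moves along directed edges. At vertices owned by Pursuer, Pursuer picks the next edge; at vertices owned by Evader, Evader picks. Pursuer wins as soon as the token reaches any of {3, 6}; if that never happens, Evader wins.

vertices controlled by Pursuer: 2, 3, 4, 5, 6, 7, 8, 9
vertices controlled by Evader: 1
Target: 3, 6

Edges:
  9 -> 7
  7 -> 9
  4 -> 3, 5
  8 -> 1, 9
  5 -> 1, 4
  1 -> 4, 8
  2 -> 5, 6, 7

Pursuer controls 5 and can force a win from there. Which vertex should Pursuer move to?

4

A0 = {3, 6}
A1: add {2, 4} — 2 (Pursuer) has 2→6; 4 (Pursuer) has 4→3.
A2: add {5} — 5 (Pursuer) has 5→4.
A3 = A2; e.g. 1 (Evader) can still go to 8. Fixed point.
From 5, successor 4 is in the attractor (rank 1); the other successor 1 is not.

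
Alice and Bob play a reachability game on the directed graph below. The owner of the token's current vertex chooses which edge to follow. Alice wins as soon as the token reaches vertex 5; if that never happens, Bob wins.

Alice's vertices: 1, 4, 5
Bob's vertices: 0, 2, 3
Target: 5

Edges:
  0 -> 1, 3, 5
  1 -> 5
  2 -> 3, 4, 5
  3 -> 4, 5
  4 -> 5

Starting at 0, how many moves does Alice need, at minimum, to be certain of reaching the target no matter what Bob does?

3

A0 = {5}
A1: add {1, 4} — 1 (Alice) has 1→5; 4 (Alice) has 4→5.
A2: add {3} — 3 (Bob): all of {4, 5} already in.
A3: add {0, 2} — 0 (Bob): all of {1, 3, 5} already in; 2 (Bob): all of {3, 4, 5} already in.
A3 = all vertices. Fixed point.
0 enters the attractor at level 3, so Alice can force the target in 3 moves from there.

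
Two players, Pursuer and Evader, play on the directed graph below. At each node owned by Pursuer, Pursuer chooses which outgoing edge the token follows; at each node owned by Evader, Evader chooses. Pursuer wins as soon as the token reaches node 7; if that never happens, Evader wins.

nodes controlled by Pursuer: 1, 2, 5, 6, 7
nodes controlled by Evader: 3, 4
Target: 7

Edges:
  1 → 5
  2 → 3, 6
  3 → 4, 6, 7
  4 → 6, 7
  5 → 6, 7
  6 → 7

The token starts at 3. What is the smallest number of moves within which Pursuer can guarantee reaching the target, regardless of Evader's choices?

A0 = {7}
A1: add {5, 6} — 5 (Pursuer) has 5→7; 6 (Pursuer) has 6→7.
A2: add {1, 2, 4} — 1 (Pursuer) has 1→5; 2 (Pursuer) has 2→6; 4 (Evader): all of {6, 7} already in.
A3: add {3} — 3 (Evader): all of {4, 6, 7} already in.
A3 = all vertices. Fixed point.
3 enters the attractor at level 3, so Pursuer can force the target in 3 moves from there.

3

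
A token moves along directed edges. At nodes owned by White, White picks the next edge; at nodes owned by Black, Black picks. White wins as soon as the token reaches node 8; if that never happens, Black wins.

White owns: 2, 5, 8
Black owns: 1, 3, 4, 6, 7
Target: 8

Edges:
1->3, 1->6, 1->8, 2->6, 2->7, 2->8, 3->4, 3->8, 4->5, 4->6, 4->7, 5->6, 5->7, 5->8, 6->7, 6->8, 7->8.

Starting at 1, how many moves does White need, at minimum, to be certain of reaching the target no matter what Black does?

5

A0 = {8}
A1: add {2, 5, 7} — 2 (White) has 2→8; 5 (White) has 5→8; 7 (Black): all of {8} already in.
A2: add {6} — 6 (Black): all of {7, 8} already in.
A3: add {4} — 4 (Black): all of {5, 6, 7} already in.
A4: add {3} — 3 (Black): all of {4, 8} already in.
A5: add {1} — 1 (Black): all of {3, 6, 8} already in.
A5 = all vertices. Fixed point.
1 enters the attractor at level 5, so White can force the target in 5 moves from there.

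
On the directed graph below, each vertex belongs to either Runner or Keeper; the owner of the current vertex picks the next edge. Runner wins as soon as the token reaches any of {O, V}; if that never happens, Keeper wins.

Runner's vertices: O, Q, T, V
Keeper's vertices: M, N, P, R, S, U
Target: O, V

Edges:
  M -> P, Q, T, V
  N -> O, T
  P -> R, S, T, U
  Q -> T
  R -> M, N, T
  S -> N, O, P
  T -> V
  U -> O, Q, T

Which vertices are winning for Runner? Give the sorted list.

A0 = {O, V}
A1: add {T} — T (Runner) has T→V.
A2: add {N, Q} — N (Keeper): all of {O, T} already in; Q (Runner) has Q→T.
A3: add {U} — U (Keeper): all of {O, Q, T} already in.
A4 = A3; e.g. M (Keeper) can still go to P. Fixed point.
Runner's winning region = {N, O, Q, T, U, V}.

N, O, Q, T, U, V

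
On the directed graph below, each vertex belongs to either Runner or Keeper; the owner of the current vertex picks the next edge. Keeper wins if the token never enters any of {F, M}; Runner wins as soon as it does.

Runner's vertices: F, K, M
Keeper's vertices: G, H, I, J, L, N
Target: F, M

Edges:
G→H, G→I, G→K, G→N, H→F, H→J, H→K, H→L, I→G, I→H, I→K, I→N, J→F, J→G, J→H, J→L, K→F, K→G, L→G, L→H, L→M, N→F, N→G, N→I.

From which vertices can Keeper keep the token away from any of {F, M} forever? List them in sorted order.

A0 = {F, M}
A1: add {K} — K (Runner) has K→F.
A2 = A1; e.g. G (Keeper) can still go to H. Fixed point.
Runner's attractor = {F, K, M}; Keeper avoids the target exactly from the complement.

G, H, I, J, L, N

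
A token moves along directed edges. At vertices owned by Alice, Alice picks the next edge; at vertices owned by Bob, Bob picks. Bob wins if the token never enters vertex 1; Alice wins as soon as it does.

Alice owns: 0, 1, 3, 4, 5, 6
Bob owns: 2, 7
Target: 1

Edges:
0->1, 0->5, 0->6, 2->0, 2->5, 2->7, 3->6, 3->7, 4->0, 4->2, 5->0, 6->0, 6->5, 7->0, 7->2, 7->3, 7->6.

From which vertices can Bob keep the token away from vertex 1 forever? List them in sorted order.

A0 = {1}
A1: add {0} — 0 (Alice) has 0→1.
A2: add {4, 5, 6} — 4 (Alice) has 4→0; 5 (Alice) has 5→0; 6 (Alice) has 6→0.
A3: add {3} — 3 (Alice) has 3→6.
A4 = A3; e.g. 2 (Bob) can still go to 7. Fixed point.
Alice's attractor = {0, 1, 3, 4, 5, 6}; Bob avoids the target exactly from the complement.

2, 7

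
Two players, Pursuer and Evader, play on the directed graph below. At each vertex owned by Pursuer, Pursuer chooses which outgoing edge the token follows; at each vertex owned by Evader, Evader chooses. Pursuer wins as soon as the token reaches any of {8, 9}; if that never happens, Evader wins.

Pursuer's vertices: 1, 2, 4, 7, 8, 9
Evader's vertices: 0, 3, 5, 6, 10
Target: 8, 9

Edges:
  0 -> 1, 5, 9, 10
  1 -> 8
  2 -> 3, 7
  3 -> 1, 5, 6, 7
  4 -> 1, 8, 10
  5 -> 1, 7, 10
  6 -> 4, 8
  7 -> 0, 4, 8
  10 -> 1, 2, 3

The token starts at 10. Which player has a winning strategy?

Evader

A0 = {8, 9}
A1: add {1, 4, 7} — 1 (Pursuer) has 1→8; 4 (Pursuer) has 4→8; 7 (Pursuer) has 7→8.
A2: add {2, 6} — 2 (Pursuer) has 2→7; 6 (Evader): all of {4, 8} already in.
A3 = A2; e.g. 0 (Evader) can still go to 5. Fixed point.
10 never enters the attractor, so Evader can avoid the target forever.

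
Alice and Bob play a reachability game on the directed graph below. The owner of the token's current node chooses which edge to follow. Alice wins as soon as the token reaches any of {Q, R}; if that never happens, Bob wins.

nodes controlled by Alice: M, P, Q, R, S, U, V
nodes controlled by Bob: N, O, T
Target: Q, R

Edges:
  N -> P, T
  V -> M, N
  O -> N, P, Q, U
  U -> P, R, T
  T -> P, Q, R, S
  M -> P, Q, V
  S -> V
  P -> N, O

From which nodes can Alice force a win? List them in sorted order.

M, Q, R, S, U, V

A0 = {Q, R}
A1: add {M, U} — M (Alice) has M→Q; U (Alice) has U→R.
A2: add {V} — V (Alice) has V→M.
A3: add {S} — S (Alice) has S→V.
A4 = A3; e.g. N (Bob) can still go to P. Fixed point.
Alice's winning region = {M, Q, R, S, U, V}.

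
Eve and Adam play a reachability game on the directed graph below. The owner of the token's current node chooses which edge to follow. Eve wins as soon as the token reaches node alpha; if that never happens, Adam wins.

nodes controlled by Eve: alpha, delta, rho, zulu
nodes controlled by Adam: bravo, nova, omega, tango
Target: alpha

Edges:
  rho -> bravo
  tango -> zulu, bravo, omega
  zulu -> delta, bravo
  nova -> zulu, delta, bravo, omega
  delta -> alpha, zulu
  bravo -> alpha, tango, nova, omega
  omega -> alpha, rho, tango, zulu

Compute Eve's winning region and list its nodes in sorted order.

alpha, delta, zulu

A0 = {alpha}
A1: add {delta} — delta (Eve) has delta→alpha.
A2: add {zulu} — zulu (Eve) has zulu→delta.
A3 = A2; e.g. rho (Eve) has no edge into A2. Fixed point.
Eve's winning region = {alpha, delta, zulu}.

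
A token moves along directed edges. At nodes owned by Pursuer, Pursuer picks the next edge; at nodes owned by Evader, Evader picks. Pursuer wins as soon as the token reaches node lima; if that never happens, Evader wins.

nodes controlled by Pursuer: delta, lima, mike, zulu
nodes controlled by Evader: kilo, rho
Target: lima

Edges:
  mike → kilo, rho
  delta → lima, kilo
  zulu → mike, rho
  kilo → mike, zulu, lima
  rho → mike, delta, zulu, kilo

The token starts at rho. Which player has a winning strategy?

Evader

A0 = {lima}
A1: add {delta} — delta (Pursuer) has delta→lima.
A2 = A1; e.g. mike (Pursuer) has no edge into A1. Fixed point.
rho never enters the attractor, so Evader can avoid the target forever.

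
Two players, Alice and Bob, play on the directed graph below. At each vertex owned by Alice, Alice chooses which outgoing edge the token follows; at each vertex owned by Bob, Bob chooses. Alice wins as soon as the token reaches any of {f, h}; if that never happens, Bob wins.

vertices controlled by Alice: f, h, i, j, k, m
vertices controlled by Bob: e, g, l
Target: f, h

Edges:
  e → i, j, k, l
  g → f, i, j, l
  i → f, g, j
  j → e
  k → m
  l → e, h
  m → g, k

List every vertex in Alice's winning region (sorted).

A0 = {f, h}
A1: add {i} — i (Alice) has i→f.
A2 = A1; e.g. e (Bob) can still go to j. Fixed point.
Alice's winning region = {f, h, i}.

f, h, i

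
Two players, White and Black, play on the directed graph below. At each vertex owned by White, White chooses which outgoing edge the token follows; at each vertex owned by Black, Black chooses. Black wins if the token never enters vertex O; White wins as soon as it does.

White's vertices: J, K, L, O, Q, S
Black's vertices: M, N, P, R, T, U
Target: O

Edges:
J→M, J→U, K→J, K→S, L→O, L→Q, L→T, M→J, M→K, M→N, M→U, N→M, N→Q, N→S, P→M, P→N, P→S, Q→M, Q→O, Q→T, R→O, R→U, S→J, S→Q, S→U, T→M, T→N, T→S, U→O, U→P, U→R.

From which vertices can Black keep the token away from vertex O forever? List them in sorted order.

A0 = {O}
A1: add {L, Q} — L (White) has L→O; Q (White) has Q→O.
A2: add {S} — S (White) has S→Q.
A3: add {K} — K (White) has K→S.
A4 = A3; e.g. J (White) has no edge into A3. Fixed point.
White's attractor = {K, L, O, Q, S}; Black avoids the target exactly from the complement.

J, M, N, P, R, T, U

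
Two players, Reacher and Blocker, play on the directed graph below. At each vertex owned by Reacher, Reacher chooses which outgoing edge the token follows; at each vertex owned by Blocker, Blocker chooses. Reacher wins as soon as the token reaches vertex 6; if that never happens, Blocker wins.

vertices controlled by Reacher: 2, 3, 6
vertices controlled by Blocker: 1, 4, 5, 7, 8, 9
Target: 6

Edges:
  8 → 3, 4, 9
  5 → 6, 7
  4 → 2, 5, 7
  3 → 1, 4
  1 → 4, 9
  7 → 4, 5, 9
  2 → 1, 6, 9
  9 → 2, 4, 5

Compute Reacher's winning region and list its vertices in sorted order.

A0 = {6}
A1: add {2} — 2 (Reacher) has 2→6.
A2 = A1; e.g. 1 (Blocker) can still go to 4. Fixed point.
Reacher's winning region = {2, 6}.

2, 6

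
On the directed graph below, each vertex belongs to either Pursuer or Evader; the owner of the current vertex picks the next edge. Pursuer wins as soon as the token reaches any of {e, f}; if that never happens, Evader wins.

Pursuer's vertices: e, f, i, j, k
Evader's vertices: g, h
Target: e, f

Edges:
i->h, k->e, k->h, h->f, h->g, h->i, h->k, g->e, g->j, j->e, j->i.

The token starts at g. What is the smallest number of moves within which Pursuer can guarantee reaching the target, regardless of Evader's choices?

A0 = {e, f}
A1: add {j, k} — j (Pursuer) has j→e; k (Pursuer) has k→e.
A2: add {g} — g (Evader): all of {e, j} already in.
A3 = A2; e.g. h (Evader) can still go to i. Fixed point.
g enters the attractor at level 2, so Pursuer can force the target in 2 moves from there.

2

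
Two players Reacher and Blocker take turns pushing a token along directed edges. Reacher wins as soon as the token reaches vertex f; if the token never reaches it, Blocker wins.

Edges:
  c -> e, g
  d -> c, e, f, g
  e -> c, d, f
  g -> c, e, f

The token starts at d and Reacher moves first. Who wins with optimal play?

Reacher

Track states (vertex, player-to-move).
A0 = {(f,Reacher), (f,Blocker)}
A1: add {(d,Reacher), (e,Reacher), (g,Reacher)}.
(d,Reacher) ∈ A1 ⇒ Reacher forces the target.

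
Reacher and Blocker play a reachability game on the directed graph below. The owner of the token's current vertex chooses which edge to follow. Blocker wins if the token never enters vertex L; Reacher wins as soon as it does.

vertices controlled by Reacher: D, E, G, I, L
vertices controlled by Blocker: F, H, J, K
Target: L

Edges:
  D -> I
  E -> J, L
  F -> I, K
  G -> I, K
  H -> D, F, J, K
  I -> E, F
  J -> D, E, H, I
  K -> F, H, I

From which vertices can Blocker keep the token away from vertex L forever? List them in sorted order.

A0 = {L}
A1: add {E} — E (Reacher) has E→L.
A2: add {I} — I (Reacher) has I→E.
A3: add {D, G} — D (Reacher) has D→I; G (Reacher) has G→I.
A4 = A3; e.g. F (Blocker) can still go to K. Fixed point.
Reacher's attractor = {D, E, G, I, L}; Blocker avoids the target exactly from the complement.

F, H, J, K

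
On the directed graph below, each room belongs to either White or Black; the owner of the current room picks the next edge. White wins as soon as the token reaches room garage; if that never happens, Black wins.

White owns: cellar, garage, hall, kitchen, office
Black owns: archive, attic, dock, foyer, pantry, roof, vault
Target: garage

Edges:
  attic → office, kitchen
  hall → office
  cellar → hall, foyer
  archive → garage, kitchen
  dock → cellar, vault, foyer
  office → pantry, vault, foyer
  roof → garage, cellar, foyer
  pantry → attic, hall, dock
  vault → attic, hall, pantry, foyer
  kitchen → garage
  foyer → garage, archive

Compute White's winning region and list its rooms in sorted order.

A0 = {garage}
A1: add {kitchen} — kitchen (White) has kitchen→garage.
A2: add {archive} — archive (Black): all of {garage, kitchen} already in.
A3: add {foyer} — foyer (Black): all of {garage, archive} already in.
A4: add {cellar, office} — cellar (White) has cellar→foyer; office (White) has office→foyer.
A5: add {attic, hall, roof} — attic (Black): all of {office, kitchen} already in; hall (White) has hall→office; roof (Black): all of {garage, cellar, foyer} already in.
A6 = A5; e.g. dock (Black) can still go to vault. Fixed point.
White's winning region = {archive, attic, cellar, foyer, garage, hall, kitchen, office, roof}.

archive, attic, cellar, foyer, garage, hall, kitchen, office, roof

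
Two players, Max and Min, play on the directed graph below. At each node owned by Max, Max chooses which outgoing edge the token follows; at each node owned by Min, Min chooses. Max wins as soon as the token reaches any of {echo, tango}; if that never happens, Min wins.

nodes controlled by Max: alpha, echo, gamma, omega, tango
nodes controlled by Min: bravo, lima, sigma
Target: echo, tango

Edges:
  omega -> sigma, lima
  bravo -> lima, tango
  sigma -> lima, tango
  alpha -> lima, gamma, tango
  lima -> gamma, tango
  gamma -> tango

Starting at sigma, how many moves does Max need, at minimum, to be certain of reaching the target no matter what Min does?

3

A0 = {echo, tango}
A1: add {alpha, gamma} — alpha (Max) has alpha→tango; gamma (Max) has gamma→tango.
A2: add {lima} — lima (Min): all of {gamma, tango} already in.
A3: add {bravo, omega, sigma} — omega (Max) has omega→lima; bravo (Min): all of {lima, tango} already in; sigma (Min): all of {lima, tango} already in.
A3 = all vertices. Fixed point.
sigma enters the attractor at level 3, so Max can force the target in 3 moves from there.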